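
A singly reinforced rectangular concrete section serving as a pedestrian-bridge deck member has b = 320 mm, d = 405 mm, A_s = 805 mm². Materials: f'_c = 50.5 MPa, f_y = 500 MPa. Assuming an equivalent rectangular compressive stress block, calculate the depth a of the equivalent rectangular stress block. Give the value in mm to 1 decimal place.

T = A_s f_y = 805 × 500 = 402500 N = 402.5 kN.
Setting C = 0.85 f'_c a b equal to T: a = 402500/(0.85 × 50.5 × 320) = 29.3 mm.

a ≈ 29.3 mm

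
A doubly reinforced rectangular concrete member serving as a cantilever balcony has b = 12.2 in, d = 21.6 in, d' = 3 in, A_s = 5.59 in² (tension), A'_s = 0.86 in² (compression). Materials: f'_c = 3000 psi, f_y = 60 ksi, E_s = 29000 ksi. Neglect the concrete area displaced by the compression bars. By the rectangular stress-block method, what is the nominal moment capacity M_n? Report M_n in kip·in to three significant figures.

Assume both steels yield.
a = (A_s − A'_s) f_y/(0.85 f'_c b) = (5.59 − 0.86) × 60/(0.85 × 3 × 12.2) = 9.122 in.
c = a/β₁ = 9.122/0.85 = 10.732 in; ε'_s = 0.003(c − d')/c = 0.0022 ≥ ε_y = 0.0021, so the compression steel yields.
M_n = (A_s − A'_s) f_y (d − a/2) + A'_s f_y (d − d') = 283.8 × (21.6 − 4.561) + 51.6 × (21.6 − 3) = 4835.7 + 959.8 = 5795.5 kip·in.

M_n ≈ 5800 kip·in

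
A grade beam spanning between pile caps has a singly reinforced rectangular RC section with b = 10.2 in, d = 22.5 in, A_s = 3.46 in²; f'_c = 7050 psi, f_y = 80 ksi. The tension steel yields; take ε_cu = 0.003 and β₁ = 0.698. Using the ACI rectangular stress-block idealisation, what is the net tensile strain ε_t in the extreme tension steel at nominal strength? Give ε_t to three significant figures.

a = A_s f_y/(0.85 f'_c b) = 4.529 in.
β₁ = 0.698, so c = a/β₁ = 4.529/0.698 = 6.489 in.
From the linear strain diagram with ε_cu = 0.003: ε_t = 0.003 (d − c)/c = 0.003 × (22.5 − 6.489)/6.489 = 0.00740.
Since ε_t ≥ 0.005, the section is tension-controlled.

ε_t ≈ 0.00740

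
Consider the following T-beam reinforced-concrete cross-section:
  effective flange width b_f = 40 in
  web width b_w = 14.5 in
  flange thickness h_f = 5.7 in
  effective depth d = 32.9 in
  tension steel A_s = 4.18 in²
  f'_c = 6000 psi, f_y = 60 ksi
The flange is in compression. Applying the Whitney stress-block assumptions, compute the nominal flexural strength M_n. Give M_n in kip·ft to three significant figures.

Tension: T = A_s f_y = 4.18 × 60 = 250.8 kips.
Try a within the flange: a = T/(0.85 f'_c b_f) = 250.8/(0.85 × 6 × 40) = 1.229 in.
Since a = 1.229 ≤ h_f = 5.7 in, the stress block lies entirely in the flange; analyse as a rectangular beam of width b_f.
M_n = T(d − a/2) = 250.8 × (32.9 − 0.6145) = 8097.2 kip·in.
M_n = 8097.2/12 = 674.77 kip·ft.

M_n ≈ 675 kip·ft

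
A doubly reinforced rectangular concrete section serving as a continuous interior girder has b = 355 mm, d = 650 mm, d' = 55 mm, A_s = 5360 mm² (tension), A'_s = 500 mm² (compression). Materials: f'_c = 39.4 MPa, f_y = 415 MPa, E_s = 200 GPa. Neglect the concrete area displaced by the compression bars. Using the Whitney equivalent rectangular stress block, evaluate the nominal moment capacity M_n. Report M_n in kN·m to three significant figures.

M_n ≈ 1260 kN·m

Assume both tension and compression steel yield.
Net tension couple steel: A_s − A'_s = 4860 mm².
a = (A_s − A'_s) f_y / (0.85 f'_c b) = 2016900/(0.85 × 39.4 × 355) = 169.64 mm.
c = a/β₁ = 169.64/0.769 = 220.60 mm; ε'_s = 0.003(c − d')/c = 0.0023 ≥ f_y/E_s = 0.0021, so compression steel does yield.
M_n = (A_s − A'_s) f_y (d − a/2) + A'_s f_y (d − d') = [2016900 × (650 − 84.82) + 207500 × (650 − 55)] × 10⁻⁶ = 1139.91 + 123.46 = 1263.37 kN·m.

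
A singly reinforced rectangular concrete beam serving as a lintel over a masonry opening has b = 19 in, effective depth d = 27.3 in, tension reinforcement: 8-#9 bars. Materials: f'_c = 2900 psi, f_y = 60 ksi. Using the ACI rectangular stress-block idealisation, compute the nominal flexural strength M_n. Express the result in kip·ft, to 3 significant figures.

M_n ≈ 887 kip·ft

A_s = 8 × 1 = 8 in².
T = A_s f_y = 8 × 60 = 480 kips.
a = T/(0.85 f'_c b) = 480/(0.85 × 2.9 × 19) = 10.249 in.
M_n = T(d − a/2) = 480 × (27.3 − 5.1245) = 10644.2 kip·in = 10644.2/12 = 887.02 kip·ft.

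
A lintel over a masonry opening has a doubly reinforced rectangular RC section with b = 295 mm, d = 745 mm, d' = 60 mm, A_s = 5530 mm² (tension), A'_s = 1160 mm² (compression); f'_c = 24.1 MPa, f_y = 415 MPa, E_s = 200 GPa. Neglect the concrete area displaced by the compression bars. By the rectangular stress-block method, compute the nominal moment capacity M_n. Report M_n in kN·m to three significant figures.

M_n ≈ 1410 kN·m

Assume both tension and compression steel yield.
Net tension couple steel: A_s − A'_s = 4370 mm².
a = (A_s − A'_s) f_y / (0.85 f'_c b) = 1813550/(0.85 × 24.1 × 295) = 300.10 mm.
c = a/β₁ = 300.10/0.85 = 353.06 mm; ε'_s = 0.003(c − d')/c = 0.0025 ≥ f_y/E_s = 0.0021, so compression steel does yield.
M_n = (A_s − A'_s) f_y (d − a/2) + A'_s f_y (d − d') = [1813550 × (745 − 150.05) + 481400 × (745 − 60)] × 10⁻⁶ = 1078.97 + 329.76 = 1408.73 kN·m.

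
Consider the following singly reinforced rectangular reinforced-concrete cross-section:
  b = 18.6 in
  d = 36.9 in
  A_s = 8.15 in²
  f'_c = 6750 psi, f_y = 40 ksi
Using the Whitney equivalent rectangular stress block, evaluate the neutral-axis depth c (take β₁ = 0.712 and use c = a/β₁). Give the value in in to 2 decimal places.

T = A_s f_y = 8.15 × 40 = 326 kips.
a = T/(0.85 f'_c b) = 326/(0.85 × 6.75 × 18.6) = 3.0548 in.
With β₁ = 0.712, c = a/β₁ = 3.0548/0.712 = 4.29 in.

c ≈ 4.29 in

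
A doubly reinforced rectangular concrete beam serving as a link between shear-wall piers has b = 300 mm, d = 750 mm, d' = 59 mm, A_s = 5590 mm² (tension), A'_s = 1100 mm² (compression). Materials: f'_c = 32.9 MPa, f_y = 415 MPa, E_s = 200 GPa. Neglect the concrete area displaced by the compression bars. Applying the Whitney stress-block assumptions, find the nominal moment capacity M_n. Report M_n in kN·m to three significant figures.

M_n ≈ 1510 kN·m

Assume both tension and compression steel yield.
Net tension couple steel: A_s − A'_s = 4490 mm².
a = (A_s − A'_s) f_y / (0.85 f'_c b) = 1863350/(0.85 × 32.9 × 300) = 222.11 mm.
c = a/β₁ = 222.11/0.815 = 272.53 mm; ε'_s = 0.003(c − d')/c = 0.0024 ≥ f_y/E_s = 0.0021, so compression steel does yield.
M_n = (A_s − A'_s) f_y (d − a/2) + A'_s f_y (d − d') = [1863350 × (750 − 111.055) + 456500 × (750 − 59)] × 10⁻⁶ = 1190.58 + 315.44 = 1506.02 kN·m.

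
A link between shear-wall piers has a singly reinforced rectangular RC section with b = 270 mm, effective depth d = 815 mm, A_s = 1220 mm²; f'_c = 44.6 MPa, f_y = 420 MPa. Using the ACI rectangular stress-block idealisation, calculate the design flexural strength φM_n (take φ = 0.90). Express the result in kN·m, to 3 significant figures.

T = A_s f_y = 1220 × 420 = 512400 N = 512.4 kN.
From C = T: a = T/(0.85 f'_c b) = 512400/(0.85 × 44.6 × 270) = 50.06 mm.
M_n = T(d − a/2) = 512.4 kN × (815 − 25.03) mm = 404.78 kN·m.
φM_n = 0.90 × 404.78 = 364.30 kN·m.

φM_n ≈ 364 kN·m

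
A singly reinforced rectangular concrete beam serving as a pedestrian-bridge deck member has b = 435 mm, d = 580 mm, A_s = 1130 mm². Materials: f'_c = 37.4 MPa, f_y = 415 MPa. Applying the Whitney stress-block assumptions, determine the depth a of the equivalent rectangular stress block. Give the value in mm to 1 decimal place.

T = A_s f_y = 1130 × 415 = 468950 N = 468.95 kN.
Setting C = 0.85 f'_c a b equal to T: a = 468950/(0.85 × 37.4 × 435) = 33.9 mm.

a ≈ 33.9 mm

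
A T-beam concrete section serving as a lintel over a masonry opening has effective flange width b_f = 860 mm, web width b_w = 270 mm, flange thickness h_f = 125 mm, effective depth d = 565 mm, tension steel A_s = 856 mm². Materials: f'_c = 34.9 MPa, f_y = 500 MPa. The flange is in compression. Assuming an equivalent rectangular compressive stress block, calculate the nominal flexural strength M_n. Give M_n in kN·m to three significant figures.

Tension: T = A_s f_y = 856 × 500 = 428000 N.
Try a within the flange: a = T/(0.85 f'_c b_f) = 428000/(0.85 × 34.9 × 860) = 16.78 mm.
Since a = 16.78 ≤ h_f = 125 mm, the stress block lies entirely in the flange; analyse as a rectangular beam of width b_f.
M_n = T(d − a/2) = 428000 × (565 − 8.39) = 238.23 × 10⁶ N·mm.
M_n = 238.23 kN·m.

M_n ≈ 238 kN·m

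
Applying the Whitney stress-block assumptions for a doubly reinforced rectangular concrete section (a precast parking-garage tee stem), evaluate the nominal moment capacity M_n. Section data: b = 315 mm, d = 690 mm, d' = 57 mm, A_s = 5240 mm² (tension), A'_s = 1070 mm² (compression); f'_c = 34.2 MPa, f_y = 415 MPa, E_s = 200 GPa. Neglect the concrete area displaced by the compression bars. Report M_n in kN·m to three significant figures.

Assume both tension and compression steel yield.
Net tension couple steel: A_s − A'_s = 4170 mm².
a = (A_s − A'_s) f_y / (0.85 f'_c b) = 1730550/(0.85 × 34.2 × 315) = 188.99 mm.
c = a/β₁ = 188.99/0.806 = 234.48 mm; ε'_s = 0.003(c − d')/c = 0.0023 ≥ f_y/E_s = 0.0021, so compression steel does yield.
M_n = (A_s − A'_s) f_y (d − a/2) + A'_s f_y (d − d') = [1730550 × (690 − 94.495) + 444050 × (690 − 57)] × 10⁻⁶ = 1030.55 + 281.08 = 1311.63 kN·m.

M_n ≈ 1310 kN·m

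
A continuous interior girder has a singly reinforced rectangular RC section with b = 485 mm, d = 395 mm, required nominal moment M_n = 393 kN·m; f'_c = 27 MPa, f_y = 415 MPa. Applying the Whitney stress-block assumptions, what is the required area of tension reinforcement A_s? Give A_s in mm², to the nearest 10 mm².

A_s ≈ 2760 mm²

With M_n = 0.85 f'_c a b (d − a/2), solve the quadratic for a:
a = d − √(d² − 2M_n/(0.85 f'_c b)) = 395 − √(395² − 2 × 393×10⁶/(0.85 × 27 × 485)) = 102.75 mm.
A_s = 0.85 f'_c a b / f_y = 0.85 × 27 × 102.75 × 485 / 415 = 2755.9 mm².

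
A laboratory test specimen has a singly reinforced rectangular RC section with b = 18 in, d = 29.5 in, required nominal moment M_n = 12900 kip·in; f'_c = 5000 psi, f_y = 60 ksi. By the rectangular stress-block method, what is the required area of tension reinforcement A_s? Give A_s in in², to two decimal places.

A_s ≈ 8.18 in²

From M_n = 0.85 f'_c a b (d − a/2):
a = d − √(d² − 2M_n/(0.85 f'_c b)) = 29.5 − √(29.5² − 2 × 12900/(0.85 × 5 × 18)) = 6.413 in.
A_s = 0.85 f'_c a b / f_y = 0.85 × 5 × 6.413 × 18 / 60 = 8.177 in².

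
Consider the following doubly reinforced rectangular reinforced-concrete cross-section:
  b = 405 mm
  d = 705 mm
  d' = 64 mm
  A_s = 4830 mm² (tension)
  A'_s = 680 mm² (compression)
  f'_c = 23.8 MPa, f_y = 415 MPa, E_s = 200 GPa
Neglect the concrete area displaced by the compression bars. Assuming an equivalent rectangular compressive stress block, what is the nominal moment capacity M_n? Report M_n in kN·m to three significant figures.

Assume both tension and compression steel yield.
Net tension couple steel: A_s − A'_s = 4150 mm².
a = (A_s − A'_s) f_y / (0.85 f'_c b) = 1722250/(0.85 × 23.8 × 405) = 210.21 mm.
c = a/β₁ = 210.21/0.85 = 247.31 mm; ε'_s = 0.003(c − d')/c = 0.0022 ≥ f_y/E_s = 0.0021, so compression steel does yield.
M_n = (A_s − A'_s) f_y (d − a/2) + A'_s f_y (d − d') = [1722250 × (705 − 105.105) + 282200 × (705 − 64)] × 10⁻⁶ = 1033.17 + 180.89 = 1214.06 kN·m.

M_n ≈ 1210 kN·m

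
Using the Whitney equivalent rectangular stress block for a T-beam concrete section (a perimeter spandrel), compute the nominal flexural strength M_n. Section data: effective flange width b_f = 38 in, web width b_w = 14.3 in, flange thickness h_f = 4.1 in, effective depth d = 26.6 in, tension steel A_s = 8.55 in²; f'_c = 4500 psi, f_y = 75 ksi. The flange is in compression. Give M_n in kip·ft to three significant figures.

Tension: T = A_s f_y = 8.55 × 75 = 641.25 kips.
Try a within the flange: a = T/(0.85 f'_c b_f) = 641.25/(0.85 × 4.5 × 38) = 4.412 in.
a = 4.412 > h_f = 4.1 in: the block extends into the web. Split into flange-overhang and web parts.
C_f = 0.85 f'_c (b_f − b_w) h_f = 0.85 × 4.5 × (38 − 14.3) × 4.1 = 371.7 kips.
Remaining web compression depth: a_w = (T − C_f)/(0.85 f'_c b_w) = (641.25 − 371.7)/(0.85 × 4.5 × 14.3) = 4.928 in.
M_n = C_f(d − h_f/2) + (T − C_f)(d − a_w/2) = 371.7 × (26.6 − 2.05) + 269.55 × (26.6 − 2.464) = 9125.2 + 6505.9 = 15631.1 kip·in.
M_n = 15631.1/12 = 1302.59 kip·ft.

M_n ≈ 1300 kip·ft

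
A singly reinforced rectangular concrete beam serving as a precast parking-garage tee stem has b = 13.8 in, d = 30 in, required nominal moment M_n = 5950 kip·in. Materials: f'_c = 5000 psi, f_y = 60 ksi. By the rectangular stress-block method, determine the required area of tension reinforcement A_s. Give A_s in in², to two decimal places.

From M_n = 0.85 f'_c a b (d − a/2):
a = d − √(d² − 2M_n/(0.85 f'_c b)) = 30 − √(30² − 2 × 5950/(0.85 × 5 × 13.8)) = 3.597 in.
A_s = 0.85 f'_c a b / f_y = 0.85 × 5 × 3.597 × 13.8 / 60 = 3.516 in².

A_s ≈ 3.52 in²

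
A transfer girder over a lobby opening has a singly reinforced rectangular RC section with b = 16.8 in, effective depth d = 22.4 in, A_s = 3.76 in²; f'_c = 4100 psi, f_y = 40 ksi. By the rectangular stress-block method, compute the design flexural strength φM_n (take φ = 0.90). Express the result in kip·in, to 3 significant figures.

T = A_s f_y = 3.76 × 40 = 150.4 kips.
a = T/(0.85 f'_c b) = 150.4/(0.85 × 4.1 × 16.8) = 2.569 in.
M_n = T(d − a/2) = 150.4 × (22.4 − 1.2845) = 3175.8 kip·in.
φM_n = 0.90 × 3175.8 = 2858.2 kip·in.

φM_n ≈ 2860 kip·in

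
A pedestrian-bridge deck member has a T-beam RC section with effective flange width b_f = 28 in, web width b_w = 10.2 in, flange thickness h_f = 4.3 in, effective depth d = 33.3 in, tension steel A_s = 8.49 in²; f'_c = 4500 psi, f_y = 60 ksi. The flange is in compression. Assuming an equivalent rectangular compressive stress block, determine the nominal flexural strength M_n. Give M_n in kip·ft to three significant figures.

M_n ≈ 1310 kip·ft

Tension: T = A_s f_y = 8.49 × 60 = 509.4 kips.
Try a within the flange: a = T/(0.85 f'_c b_f) = 509.4/(0.85 × 4.5 × 28) = 4.756 in.
a = 4.756 > h_f = 4.3 in: the block extends into the web. Split into flange-overhang and web parts.
C_f = 0.85 f'_c (b_f − b_w) h_f = 0.85 × 4.5 × (28 − 10.2) × 4.3 = 292.8 kips.
Remaining web compression depth: a_w = (T − C_f)/(0.85 f'_c b_w) = (509.4 − 292.8)/(0.85 × 4.5 × 10.2) = 5.552 in.
M_n = C_f(d − h_f/2) + (T − C_f)(d − a_w/2) = 292.8 × (33.3 − 2.15) + 216.6 × (33.3 − 2.776) = 9120.7 + 6611.5 = 15732.2 kip·in.
M_n = 15732.2/12 = 1311.02 kip·ft.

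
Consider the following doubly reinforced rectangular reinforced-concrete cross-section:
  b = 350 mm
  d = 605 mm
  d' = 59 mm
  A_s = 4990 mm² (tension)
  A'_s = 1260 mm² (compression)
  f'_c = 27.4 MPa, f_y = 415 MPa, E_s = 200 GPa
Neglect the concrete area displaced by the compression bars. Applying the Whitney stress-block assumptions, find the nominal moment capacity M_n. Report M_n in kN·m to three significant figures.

Assume both tension and compression steel yield.
Net tension couple steel: A_s − A'_s = 3730 mm².
a = (A_s − A'_s) f_y / (0.85 f'_c b) = 1547950/(0.85 × 27.4 × 350) = 189.90 mm.
c = a/β₁ = 189.90/0.85 = 223.41 mm; ε'_s = 0.003(c − d')/c = 0.0022 ≥ f_y/E_s = 0.0021, so compression steel does yield.
M_n = (A_s − A'_s) f_y (d − a/2) + A'_s f_y (d − d') = [1547950 × (605 − 94.95) + 522900 × (605 − 59)] × 10⁻⁶ = 789.53 + 285.50 = 1075.03 kN·m.

M_n ≈ 1080 kN·m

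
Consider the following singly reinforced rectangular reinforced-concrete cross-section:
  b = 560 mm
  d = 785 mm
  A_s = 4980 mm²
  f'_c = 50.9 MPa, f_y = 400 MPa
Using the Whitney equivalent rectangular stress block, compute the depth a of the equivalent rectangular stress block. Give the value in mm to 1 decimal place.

T = A_s f_y = 4980 × 400 = 1992000 N = 1992 kN.
Setting C = 0.85 f'_c a b equal to T: a = 1992000/(0.85 × 50.9 × 560) = 82.2 mm.

a ≈ 82.2 mm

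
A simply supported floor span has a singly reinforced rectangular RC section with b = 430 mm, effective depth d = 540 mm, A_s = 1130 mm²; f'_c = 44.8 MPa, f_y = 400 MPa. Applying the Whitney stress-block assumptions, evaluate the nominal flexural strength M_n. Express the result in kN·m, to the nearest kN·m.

T = A_s f_y = 1130 × 400 = 452000 N = 452 kN.
From C = T: a = T/(0.85 f'_c b) = 452000/(0.85 × 44.8 × 430) = 27.60 mm.
M_n = T(d − a/2) = 452 kN × (540 − 13.8) mm = 237.84 kN·m.

M_n ≈ 238 kN·m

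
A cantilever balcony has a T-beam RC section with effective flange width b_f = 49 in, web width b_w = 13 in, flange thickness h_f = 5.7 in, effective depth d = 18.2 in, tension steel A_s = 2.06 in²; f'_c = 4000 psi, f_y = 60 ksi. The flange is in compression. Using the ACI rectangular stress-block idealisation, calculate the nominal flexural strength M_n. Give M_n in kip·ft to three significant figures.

M_n ≈ 184 kip·ft

Tension: T = A_s f_y = 2.06 × 60 = 123.6 kips.
Try a within the flange: a = T/(0.85 f'_c b_f) = 123.6/(0.85 × 4 × 49) = 0.742 in.
Since a = 0.742 ≤ h_f = 5.7 in, the stress block lies entirely in the flange; analyse as a rectangular beam of width b_f.
M_n = T(d − a/2) = 123.6 × (18.2 − 0.371) = 2203.7 kip·in.
M_n = 2203.7/12 = 183.64 kip·ft.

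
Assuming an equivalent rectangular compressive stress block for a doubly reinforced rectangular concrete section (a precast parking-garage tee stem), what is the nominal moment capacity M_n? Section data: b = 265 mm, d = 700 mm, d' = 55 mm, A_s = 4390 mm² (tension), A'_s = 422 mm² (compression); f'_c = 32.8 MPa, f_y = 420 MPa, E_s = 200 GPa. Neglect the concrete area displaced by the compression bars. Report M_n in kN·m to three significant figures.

Assume both tension and compression steel yield.
Net tension couple steel: A_s − A'_s = 3968 mm².
a = (A_s − A'_s) f_y / (0.85 f'_c b) = 1666560/(0.85 × 32.8 × 265) = 225.57 mm.
c = a/β₁ = 225.57/0.816 = 276.43 mm; ε'_s = 0.003(c − d')/c = 0.0024 ≥ f_y/E_s = 0.0021, so compression steel does yield.
M_n = (A_s − A'_s) f_y (d − a/2) + A'_s f_y (d − d') = [1666560 × (700 − 112.785) + 177240 × (700 − 55)] × 10⁻⁶ = 978.63 + 114.32 = 1092.95 kN·m.

M_n ≈ 1090 kN·m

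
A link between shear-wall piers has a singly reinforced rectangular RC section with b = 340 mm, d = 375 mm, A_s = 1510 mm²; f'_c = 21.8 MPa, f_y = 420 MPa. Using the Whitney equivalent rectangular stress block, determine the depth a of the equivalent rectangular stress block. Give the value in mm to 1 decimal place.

T = A_s f_y = 1510 × 420 = 634200 N = 634.2 kN.
Setting C = 0.85 f'_c a b equal to T: a = 634200/(0.85 × 21.8 × 340) = 100.7 mm.

a ≈ 100.7 mm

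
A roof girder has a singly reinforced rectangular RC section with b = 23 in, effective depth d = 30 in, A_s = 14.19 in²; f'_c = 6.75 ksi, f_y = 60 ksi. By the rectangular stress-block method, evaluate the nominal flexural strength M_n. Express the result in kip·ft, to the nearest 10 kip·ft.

M_n ≈ 1900 kip·ft

T = A_s f_y = 14.19 × 60 = 851.4 kips.
a = T/(0.85 f'_c b) = 851.4/(0.85 × 6.75 × 23) = 6.452 in.
M_n = T(d − a/2) = 851.4 × (30 − 3.226) = 22795.4 kip·in = 22795.4/12 = 1899.62 kip·ft.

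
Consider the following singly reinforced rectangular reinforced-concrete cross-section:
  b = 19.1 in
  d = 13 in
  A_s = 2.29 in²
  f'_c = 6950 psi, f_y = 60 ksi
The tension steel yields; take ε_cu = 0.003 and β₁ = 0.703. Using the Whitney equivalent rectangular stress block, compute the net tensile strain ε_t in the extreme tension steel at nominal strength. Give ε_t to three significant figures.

ε_t ≈ 0.0195

a = A_s f_y/(0.85 f'_c b) = 1.218 in.
β₁ = 0.703, so c = a/β₁ = 1.218/0.703 = 1.733 in.
From the linear strain diagram with ε_cu = 0.003: ε_t = 0.003 (d − c)/c = 0.003 × (13 − 1.733)/1.733 = 0.0195.
Since ε_t ≥ 0.005, the section is tension-controlled.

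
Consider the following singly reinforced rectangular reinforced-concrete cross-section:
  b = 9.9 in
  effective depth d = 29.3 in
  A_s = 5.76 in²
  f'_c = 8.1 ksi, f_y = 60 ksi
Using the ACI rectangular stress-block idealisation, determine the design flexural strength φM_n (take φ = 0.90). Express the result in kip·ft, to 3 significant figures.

T = A_s f_y = 5.76 × 60 = 345.6 kips.
a = T/(0.85 f'_c b) = 345.6/(0.85 × 8.1 × 9.9) = 5.070 in.
M_n = T(d − a/2) = 345.6 × (29.3 − 2.535) = 9250.0 kip·in = 9250.0/12 = 770.83 kip·ft.
φM_n = 0.90 × 770.83 = 693.75 kip·ft.

φM_n ≈ 694 kip·ft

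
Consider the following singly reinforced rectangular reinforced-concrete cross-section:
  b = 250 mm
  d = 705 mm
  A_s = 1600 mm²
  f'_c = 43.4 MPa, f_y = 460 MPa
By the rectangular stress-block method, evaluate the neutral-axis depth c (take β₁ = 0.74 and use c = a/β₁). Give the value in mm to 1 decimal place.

c ≈ 107.8 mm

T = A_s f_y = 1600 × 460 = 736000 N = 736 kN.
Setting C = 0.85 f'_c a b equal to T: a = 736000/(0.85 × 43.4 × 250) = 79.805 mm.
With β₁ = 0.74, c = a/β₁ = 79.805/0.74 = 107.8 mm.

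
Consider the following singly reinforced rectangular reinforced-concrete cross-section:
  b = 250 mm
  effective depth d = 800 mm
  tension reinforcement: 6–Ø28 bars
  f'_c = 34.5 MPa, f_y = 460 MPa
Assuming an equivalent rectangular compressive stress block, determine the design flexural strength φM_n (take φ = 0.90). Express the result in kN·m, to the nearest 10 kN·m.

φM_n ≈ 1050 kN·m

A_s = 6 × 616 = 3696 mm².
T = A_s f_y = 3696 × 460 = 1700160 N = 1700.16 kN.
From C = T: a = T/(0.85 f'_c b) = 1700160/(0.85 × 34.5 × 250) = 231.91 mm.
M_n = T(d − a/2) = 1700.16 kN × (800 − 115.955) mm = 1162.99 kN·m.
φM_n = 0.90 × 1162.99 = 1046.69 kN·m.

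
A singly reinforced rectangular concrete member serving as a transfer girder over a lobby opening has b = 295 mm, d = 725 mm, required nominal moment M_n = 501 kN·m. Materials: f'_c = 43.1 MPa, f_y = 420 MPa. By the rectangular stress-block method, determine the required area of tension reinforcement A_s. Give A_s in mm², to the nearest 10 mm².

A_s ≈ 1730 mm²

With M_n = 0.85 f'_c a b (d − a/2), solve the quadratic for a:
a = d − √(d² − 2M_n/(0.85 f'_c b)) = 725 − √(725² − 2 × 501×10⁶/(0.85 × 43.1 × 295)) = 67.04 mm.
A_s = 0.85 f'_c a b / f_y = 0.85 × 43.1 × 67.04 × 295 / 420 = 1725.1 mm².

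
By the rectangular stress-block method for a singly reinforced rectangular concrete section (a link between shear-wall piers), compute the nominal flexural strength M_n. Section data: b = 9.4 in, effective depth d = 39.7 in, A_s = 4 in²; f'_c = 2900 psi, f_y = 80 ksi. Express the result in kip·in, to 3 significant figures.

M_n ≈ 10500 kip·in

T = A_s f_y = 4 × 80 = 320 kips.
a = T/(0.85 f'_c b) = 320/(0.85 × 2.9 × 9.4) = 13.810 in.
M_n = T(d − a/2) = 320 × (39.7 − 6.905) = 10494.4 kip·in.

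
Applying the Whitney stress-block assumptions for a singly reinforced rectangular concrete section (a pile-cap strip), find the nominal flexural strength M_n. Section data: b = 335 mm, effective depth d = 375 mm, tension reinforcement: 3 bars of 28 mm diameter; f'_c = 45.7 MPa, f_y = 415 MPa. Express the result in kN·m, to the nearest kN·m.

A_s = 3 × 616 = 1848 mm².
T = A_s f_y = 1848 × 415 = 766920 N = 766.92 kN.
From C = T: a = T/(0.85 f'_c b) = 766920/(0.85 × 45.7 × 335) = 58.93 mm.
M_n = T(d − a/2) = 766.92 kN × (375 − 29.465) mm = 265.00 kN·m.

M_n ≈ 265 kN·m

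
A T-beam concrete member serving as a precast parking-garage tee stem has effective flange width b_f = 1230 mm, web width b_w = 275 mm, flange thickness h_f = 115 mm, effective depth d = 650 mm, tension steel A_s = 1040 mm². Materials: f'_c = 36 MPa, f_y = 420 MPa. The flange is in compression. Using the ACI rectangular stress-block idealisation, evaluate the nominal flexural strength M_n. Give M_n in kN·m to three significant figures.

Tension: T = A_s f_y = 1040 × 420 = 436800 N.
Try a within the flange: a = T/(0.85 f'_c b_f) = 436800/(0.85 × 36 × 1230) = 11.61 mm.
Since a = 11.61 ≤ h_f = 115 mm, the stress block lies entirely in the flange; analyse as a rectangular beam of width b_f.
M_n = T(d − a/2) = 436800 × (650 − 5.805) = 281.38 × 10⁶ N·mm.
M_n = 281.38 kN·m.

M_n ≈ 281 kN·m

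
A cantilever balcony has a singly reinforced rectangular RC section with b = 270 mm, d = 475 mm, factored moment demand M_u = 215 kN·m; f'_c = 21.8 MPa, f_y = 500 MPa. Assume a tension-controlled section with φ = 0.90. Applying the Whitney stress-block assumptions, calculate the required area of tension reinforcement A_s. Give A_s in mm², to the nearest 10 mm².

A_s ≈ 1140 mm²

M_n = M_u/φ = 215/0.90 = 238.889 kN·m.
With M_n = 0.85 f'_c a b (d − a/2), solve the quadratic for a:
a = d − √(d² − 2M_n/(0.85 f'_c b)) = 475 − √(475² − 2 × 238.889×10⁶/(0.85 × 21.8 × 270)) = 114.27 mm.
A_s = 0.85 f'_c a b / f_y = 0.85 × 21.8 × 114.27 × 270 / 500 = 1143.4 mm².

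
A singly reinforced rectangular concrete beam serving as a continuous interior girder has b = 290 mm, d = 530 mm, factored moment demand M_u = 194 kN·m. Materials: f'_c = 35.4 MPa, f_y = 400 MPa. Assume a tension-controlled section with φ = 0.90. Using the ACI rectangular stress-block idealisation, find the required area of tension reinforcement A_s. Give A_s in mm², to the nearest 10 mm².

A_s ≈ 1070 mm²

M_n = M_u/φ = 194/0.90 = 215.556 kN·m.
With M_n = 0.85 f'_c a b (d − a/2), solve the quadratic for a:
a = d − √(d² − 2M_n/(0.85 f'_c b)) = 530 − √(530² − 2 × 215.556×10⁶/(0.85 × 35.4 × 290)) = 48.86 mm.
A_s = 0.85 f'_c a b / f_y = 0.85 × 35.4 × 48.86 × 290 / 400 = 1065.9 mm².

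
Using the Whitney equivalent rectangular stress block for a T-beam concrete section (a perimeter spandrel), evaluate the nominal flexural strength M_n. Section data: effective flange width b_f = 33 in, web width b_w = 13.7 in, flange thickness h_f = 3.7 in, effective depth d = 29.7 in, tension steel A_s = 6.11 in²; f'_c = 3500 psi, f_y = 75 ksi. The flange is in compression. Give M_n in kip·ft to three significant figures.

M_n ≈ 1040 kip·ft

Tension: T = A_s f_y = 6.11 × 75 = 458.25 kips.
Try a within the flange: a = T/(0.85 f'_c b_f) = 458.25/(0.85 × 3.5 × 33) = 4.668 in.
a = 4.668 > h_f = 3.7 in: the block extends into the web. Split into flange-overhang and web parts.
C_f = 0.85 f'_c (b_f − b_w) h_f = 0.85 × 3.5 × (33 − 13.7) × 3.7 = 212.4 kips.
Remaining web compression depth: a_w = (T − C_f)/(0.85 f'_c b_w) = (458.25 − 212.4)/(0.85 × 3.5 × 13.7) = 6.032 in.
M_n = C_f(d − h_f/2) + (T − C_f)(d − a_w/2) = 212.4 × (29.7 − 1.85) + 245.85 × (29.7 − 3.016) = 5915.3 + 6560.3 = 12475.6 kip·in.
M_n = 12475.6/12 = 1039.63 kip·ft.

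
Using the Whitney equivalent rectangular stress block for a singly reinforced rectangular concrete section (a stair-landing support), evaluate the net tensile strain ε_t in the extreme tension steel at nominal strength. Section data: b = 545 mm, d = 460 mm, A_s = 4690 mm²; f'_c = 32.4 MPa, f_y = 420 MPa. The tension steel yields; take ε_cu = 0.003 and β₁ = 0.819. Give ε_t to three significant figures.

ε_t ≈ 0.00561

a = A_s f_y/(0.85 f'_c b) = 131.24 mm.
β₁ = 0.819, so c = a/β₁ = 131.24/0.819 = 160.24 mm.
From the linear strain diagram with ε_cu = 0.003: ε_t = 0.003 (d − c)/c = 0.003 × (460 − 160.24)/160.24 = 0.00561.
Since ε_t ≥ 0.005, the section is tension-controlled.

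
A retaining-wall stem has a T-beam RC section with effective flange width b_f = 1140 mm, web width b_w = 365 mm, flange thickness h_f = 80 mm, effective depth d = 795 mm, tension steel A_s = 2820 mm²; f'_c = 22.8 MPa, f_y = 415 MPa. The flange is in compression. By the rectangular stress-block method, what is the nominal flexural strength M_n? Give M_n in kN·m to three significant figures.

M_n ≈ 899 kN·m

Tension: T = A_s f_y = 2820 × 415 = 1170300 N.
Try a within the flange: a = T/(0.85 f'_c b_f) = 1170300/(0.85 × 22.8 × 1140) = 52.97 mm.
Since a = 52.97 ≤ h_f = 80 mm, the stress block lies entirely in the flange; analyse as a rectangular beam of width b_f.
M_n = T(d − a/2) = 1170300 × (795 − 26.485) = 899.39 × 10⁶ N·mm.
M_n = 899.39 kN·m.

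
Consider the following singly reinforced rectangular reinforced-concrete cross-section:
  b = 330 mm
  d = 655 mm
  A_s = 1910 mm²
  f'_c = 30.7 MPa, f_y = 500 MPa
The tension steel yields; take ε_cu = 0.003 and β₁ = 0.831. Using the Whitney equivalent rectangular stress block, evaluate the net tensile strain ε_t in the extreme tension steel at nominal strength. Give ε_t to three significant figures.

a = A_s f_y/(0.85 f'_c b) = 110.90 mm.
β₁ = 0.831, so c = a/β₁ = 110.90/0.831 = 133.45 mm.
From the linear strain diagram with ε_cu = 0.003: ε_t = 0.003 (d − c)/c = 0.003 × (655 − 133.45)/133.45 = 0.0117.
Since ε_t ≥ 0.005, the section is tension-controlled.

ε_t ≈ 0.0117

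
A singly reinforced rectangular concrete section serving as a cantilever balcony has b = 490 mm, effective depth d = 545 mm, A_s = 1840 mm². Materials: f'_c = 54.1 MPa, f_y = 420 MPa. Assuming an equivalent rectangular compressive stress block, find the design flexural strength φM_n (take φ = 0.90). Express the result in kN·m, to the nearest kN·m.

T = A_s f_y = 1840 × 420 = 772800 N = 772.8 kN.
From C = T: a = T/(0.85 f'_c b) = 772800/(0.85 × 54.1 × 490) = 34.30 mm.
M_n = T(d − a/2) = 772.8 kN × (545 − 17.15) mm = 407.92 kN·m.
φM_n = 0.90 × 407.92 = 367.13 kN·m.

φM_n ≈ 367 kN·m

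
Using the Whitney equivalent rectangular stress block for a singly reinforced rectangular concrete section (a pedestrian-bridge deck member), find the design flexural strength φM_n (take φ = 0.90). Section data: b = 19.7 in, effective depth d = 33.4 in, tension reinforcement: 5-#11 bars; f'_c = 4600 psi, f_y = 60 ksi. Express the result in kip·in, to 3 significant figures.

A_s = 5 × 1.56 = 7.8 in².
T = A_s f_y = 7.8 × 60 = 468 kips.
a = T/(0.85 f'_c b) = 468/(0.85 × 4.6 × 19.7) = 6.076 in.
M_n = T(d − a/2) = 468 × (33.4 − 3.038) = 14209.4 kip·in.
φM_n = 0.90 × 14209.4 = 12788.5 kip·in.

φM_n ≈ 12800 kip·in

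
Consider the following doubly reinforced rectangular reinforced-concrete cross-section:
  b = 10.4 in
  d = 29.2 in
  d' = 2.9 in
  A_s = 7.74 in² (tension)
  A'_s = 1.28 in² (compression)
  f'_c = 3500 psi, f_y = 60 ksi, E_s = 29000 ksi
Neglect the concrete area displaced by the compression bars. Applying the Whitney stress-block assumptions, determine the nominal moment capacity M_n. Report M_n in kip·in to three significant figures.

Assume both steels yield.
a = (A_s − A'_s) f_y/(0.85 f'_c b) = (7.74 − 1.28) × 60/(0.85 × 3.5 × 10.4) = 12.527 in.
c = a/β₁ = 12.527/0.85 = 14.738 in; ε'_s = 0.003(c − d')/c = 0.0024 ≥ ε_y = 0.0021, so the compression steel yields.
M_n = (A_s − A'_s) f_y (d − a/2) + A'_s f_y (d − d') = 387.6 × (29.2 − 6.2635) + 76.8 × (29.2 − 2.9) = 8890.2 + 2019.8 = 10910.0 kip·in.

M_n ≈ 10900 kip·in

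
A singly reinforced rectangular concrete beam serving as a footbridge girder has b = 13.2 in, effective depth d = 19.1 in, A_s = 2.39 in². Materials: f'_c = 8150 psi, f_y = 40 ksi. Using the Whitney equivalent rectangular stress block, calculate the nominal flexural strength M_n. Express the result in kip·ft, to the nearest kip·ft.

M_n ≈ 148 kip·ft

T = A_s f_y = 2.39 × 40 = 95.6 kips.
a = T/(0.85 f'_c b) = 95.6/(0.85 × 8.15 × 13.2) = 1.045 in.
M_n = T(d − a/2) = 95.6 × (19.1 − 0.5225) = 1776.0 kip·in = 1776.0/12 = 148.00 kip·ft.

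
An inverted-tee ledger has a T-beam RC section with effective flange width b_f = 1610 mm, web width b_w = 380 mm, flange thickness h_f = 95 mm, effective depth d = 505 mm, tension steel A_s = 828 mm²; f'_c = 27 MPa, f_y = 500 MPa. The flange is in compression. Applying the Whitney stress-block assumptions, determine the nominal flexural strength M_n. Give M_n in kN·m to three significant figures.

M_n ≈ 207 kN·m

Tension: T = A_s f_y = 828 × 500 = 414000 N.
Try a within the flange: a = T/(0.85 f'_c b_f) = 414000/(0.85 × 27 × 1610) = 11.20 mm.
Since a = 11.20 ≤ h_f = 95 mm, the stress block lies entirely in the flange; analyse as a rectangular beam of width b_f.
M_n = T(d − a/2) = 414000 × (505 − 5.6) = 206.75 × 10⁶ N·mm.
M_n = 206.75 kN·m.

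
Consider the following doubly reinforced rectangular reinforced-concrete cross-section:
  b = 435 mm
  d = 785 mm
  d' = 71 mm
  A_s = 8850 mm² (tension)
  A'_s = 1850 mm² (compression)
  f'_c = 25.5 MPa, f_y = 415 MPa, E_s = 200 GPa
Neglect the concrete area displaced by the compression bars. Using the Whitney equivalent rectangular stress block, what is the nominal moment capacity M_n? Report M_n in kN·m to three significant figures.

M_n ≈ 2380 kN·m

Assume both tension and compression steel yield.
Net tension couple steel: A_s − A'_s = 7000 mm².
a = (A_s − A'_s) f_y / (0.85 f'_c b) = 2905000/(0.85 × 25.5 × 435) = 308.10 mm.
c = a/β₁ = 308.10/0.85 = 362.47 mm; ε'_s = 0.003(c − d')/c = 0.0024 ≥ f_y/E_s = 0.0021, so compression steel does yield.
M_n = (A_s − A'_s) f_y (d − a/2) + A'_s f_y (d − d') = [2905000 × (785 − 154.05) + 767750 × (785 − 71)] × 10⁻⁶ = 1832.91 + 548.17 = 2381.08 kN·m.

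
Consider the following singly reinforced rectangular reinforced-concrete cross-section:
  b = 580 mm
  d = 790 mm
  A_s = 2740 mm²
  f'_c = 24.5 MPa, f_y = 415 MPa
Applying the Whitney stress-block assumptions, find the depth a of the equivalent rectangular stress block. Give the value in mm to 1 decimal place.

a ≈ 94.1 mm

T = A_s f_y = 2740 × 415 = 1137100 N = 1137.1 kN.
Setting C = 0.85 f'_c a b equal to T: a = 1137100/(0.85 × 24.5 × 580) = 94.1 mm.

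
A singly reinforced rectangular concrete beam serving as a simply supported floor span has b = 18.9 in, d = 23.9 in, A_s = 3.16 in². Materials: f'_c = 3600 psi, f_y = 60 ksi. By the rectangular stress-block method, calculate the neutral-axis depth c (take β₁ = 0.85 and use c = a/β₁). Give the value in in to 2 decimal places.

T = A_s f_y = 3.16 × 60 = 189.6 kips.
a = T/(0.85 f'_c b) = 189.6/(0.85 × 3.6 × 18.9) = 3.2783 in.
With β₁ = 0.85, c = a/β₁ = 3.2783/0.85 = 3.86 in.

c ≈ 3.86 in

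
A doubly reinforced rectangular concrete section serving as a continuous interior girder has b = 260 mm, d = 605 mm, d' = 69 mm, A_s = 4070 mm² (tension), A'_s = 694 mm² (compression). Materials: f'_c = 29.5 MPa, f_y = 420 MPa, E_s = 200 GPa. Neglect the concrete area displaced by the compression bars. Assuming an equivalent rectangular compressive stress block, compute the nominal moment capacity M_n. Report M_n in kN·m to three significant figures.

Assume both tension and compression steel yield.
Net tension couple steel: A_s − A'_s = 3376 mm².
a = (A_s − A'_s) f_y / (0.85 f'_c b) = 1417920/(0.85 × 29.5 × 260) = 217.49 mm.
c = a/β₁ = 217.49/0.839 = 259.23 mm; ε'_s = 0.003(c − d')/c = 0.0022 ≥ f_y/E_s = 0.0021, so compression steel does yield.
M_n = (A_s − A'_s) f_y (d − a/2) + A'_s f_y (d − d') = [1417920 × (605 − 108.745) + 291480 × (605 − 69)] × 10⁻⁶ = 703.65 + 156.23 = 859.88 kN·m.

M_n ≈ 860 kN·m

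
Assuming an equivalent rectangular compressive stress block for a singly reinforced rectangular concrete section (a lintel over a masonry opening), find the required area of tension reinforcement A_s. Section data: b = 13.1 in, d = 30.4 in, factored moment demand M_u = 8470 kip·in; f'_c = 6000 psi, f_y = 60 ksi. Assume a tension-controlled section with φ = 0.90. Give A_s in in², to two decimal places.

M_n = M_u/φ = 8470/0.90 = 9411.11 kip·in.
From M_n = 0.85 f'_c a b (d − a/2):
a = d − √(d² − 2M_n/(0.85 f'_c b)) = 30.4 − √(30.4² − 2 × 9411.11/(0.85 × 6 × 13.1)) = 5.054 in.
A_s = 0.85 f'_c a b / f_y = 0.85 × 6 × 5.054 × 13.1 / 60 = 5.628 in².

A_s ≈ 5.63 in²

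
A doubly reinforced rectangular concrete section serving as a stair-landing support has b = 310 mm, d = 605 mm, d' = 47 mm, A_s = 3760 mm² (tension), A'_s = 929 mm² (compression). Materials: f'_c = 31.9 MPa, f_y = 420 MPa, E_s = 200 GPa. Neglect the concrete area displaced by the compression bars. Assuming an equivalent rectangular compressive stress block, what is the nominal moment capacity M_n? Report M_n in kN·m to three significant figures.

M_n ≈ 853 kN·m

Assume both tension and compression steel yield.
Net tension couple steel: A_s − A'_s = 2831 mm².
a = (A_s − A'_s) f_y / (0.85 f'_c b) = 1189020/(0.85 × 31.9 × 310) = 141.45 mm.
c = a/β₁ = 141.45/0.822 = 172.08 mm; ε'_s = 0.003(c − d')/c = 0.0022 ≥ f_y/E_s = 0.0021, so compression steel does yield.
M_n = (A_s − A'_s) f_y (d − a/2) + A'_s f_y (d − d') = [1189020 × (605 − 70.725) + 390180 × (605 − 47)] × 10⁻⁶ = 635.26 + 217.72 = 852.98 kN·m.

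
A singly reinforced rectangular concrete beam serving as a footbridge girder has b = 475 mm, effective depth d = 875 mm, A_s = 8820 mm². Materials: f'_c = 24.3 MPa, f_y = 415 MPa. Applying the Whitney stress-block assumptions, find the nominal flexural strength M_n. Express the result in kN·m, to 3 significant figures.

M_n ≈ 2520 kN·m

T = A_s f_y = 8820 × 415 = 3660300 N = 3660.3 kN.
From C = T: a = T/(0.85 f'_c b) = 3660300/(0.85 × 24.3 × 475) = 373.08 mm.
M_n = T(d − a/2) = 3660.3 kN × (875 − 186.54) mm = 2519.97 kN·m.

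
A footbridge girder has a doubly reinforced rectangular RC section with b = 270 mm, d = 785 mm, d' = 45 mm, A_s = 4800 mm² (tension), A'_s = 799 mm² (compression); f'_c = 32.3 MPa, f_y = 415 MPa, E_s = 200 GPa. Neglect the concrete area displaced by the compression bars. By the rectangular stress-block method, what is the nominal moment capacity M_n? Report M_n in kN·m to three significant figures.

M_n ≈ 1360 kN·m

Assume both tension and compression steel yield.
Net tension couple steel: A_s − A'_s = 4001 mm².
a = (A_s − A'_s) f_y / (0.85 f'_c b) = 1660415/(0.85 × 32.3 × 270) = 223.99 mm.
c = a/β₁ = 223.99/0.819 = 273.49 mm; ε'_s = 0.003(c − d')/c = 0.0025 ≥ f_y/E_s = 0.0021, so compression steel does yield.
M_n = (A_s − A'_s) f_y (d − a/2) + A'_s f_y (d − d') = [1660415 × (785 − 111.995) + 331585 × (785 − 45)] × 10⁻⁶ = 1117.47 + 245.37 = 1362.84 kN·m.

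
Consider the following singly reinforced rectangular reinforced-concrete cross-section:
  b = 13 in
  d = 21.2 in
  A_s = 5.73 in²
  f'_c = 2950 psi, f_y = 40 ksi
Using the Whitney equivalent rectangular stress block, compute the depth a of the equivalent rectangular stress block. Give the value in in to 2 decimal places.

T = A_s f_y = 5.73 × 40 = 229.2 kips.
a = T/(0.85 f'_c b) = 229.2/(0.85 × 2.95 × 13) = 7.03 in.

a ≈ 7.03 in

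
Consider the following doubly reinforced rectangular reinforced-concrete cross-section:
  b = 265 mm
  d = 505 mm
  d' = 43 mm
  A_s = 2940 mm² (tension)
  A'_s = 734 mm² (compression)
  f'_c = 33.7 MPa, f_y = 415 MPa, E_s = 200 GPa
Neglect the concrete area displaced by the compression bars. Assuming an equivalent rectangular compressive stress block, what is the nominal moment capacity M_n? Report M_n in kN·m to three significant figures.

Assume both tension and compression steel yield.
Net tension couple steel: A_s − A'_s = 2206 mm².
a = (A_s − A'_s) f_y / (0.85 f'_c b) = 915490/(0.85 × 33.7 × 265) = 120.60 mm.
c = a/β₁ = 120.60/0.809 = 149.07 mm; ε'_s = 0.003(c − d')/c = 0.0021 ≥ f_y/E_s = 0.0021, so compression steel does yield.
M_n = (A_s − A'_s) f_y (d − a/2) + A'_s f_y (d − d') = [915490 × (505 − 60.3) + 304610 × (505 − 43)] × 10⁻⁶ = 407.12 + 140.73 = 547.85 kN·m.

M_n ≈ 548 kN·m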